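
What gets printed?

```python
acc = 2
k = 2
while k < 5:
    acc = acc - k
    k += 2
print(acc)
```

-4

k=2: acc = 2-2 = 0
k=4: acc = 0-4 = -4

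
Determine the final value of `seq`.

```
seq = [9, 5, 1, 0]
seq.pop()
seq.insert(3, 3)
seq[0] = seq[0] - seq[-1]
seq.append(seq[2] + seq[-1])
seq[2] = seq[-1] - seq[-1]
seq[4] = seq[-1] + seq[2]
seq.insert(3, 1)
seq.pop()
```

[6, 5, 0, 1, 3]

pop() removes 0 → [9, 5, 1]
insert 3 at 3 → [9, 5, 1, 3]
seq[0] = seq[0]-seq[-1] = 9-3 = 6 → [6, 5, 1, 3]
append seq[2]+seq[-1] = 1+3 = 4 → [6, 5, 1, 3, 4]
seq[2] = seq[-1]-seq[-1] = 4-4 = 0 → [6, 5, 0, 3, 4]
seq[4] = seq[-1]+seq[2] = 4+0 = 4 → [6, 5, 0, 3, 4]
insert 1 at 3 → [6, 5, 0, 1, 3, 4]
pop() removes 4 → [6, 5, 0, 1, 3]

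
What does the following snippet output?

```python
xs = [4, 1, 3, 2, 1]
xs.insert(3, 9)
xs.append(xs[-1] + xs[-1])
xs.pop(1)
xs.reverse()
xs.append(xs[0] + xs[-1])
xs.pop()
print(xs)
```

insert 9 at 3 → [4, 1, 3, 9, 2, 1]
append xs[-1]+xs[-1] = 1+1 = 2 → [4, 1, 3, 9, 2, 1, 2]
pop(1) removes 1 → [4, 3, 9, 2, 1, 2]
reverse → [2, 1, 2, 9, 3, 4]
append xs[0]+xs[-1] = 2+4 = 6 → [2, 1, 2, 9, 3, 4, 6]
pop() removes 6 → [2, 1, 2, 9, 3, 4]

[2, 1, 2, 9, 3, 4]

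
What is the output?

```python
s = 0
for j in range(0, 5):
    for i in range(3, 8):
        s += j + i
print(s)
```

j=0,i=3: s = 0+3 = 3
j=0,i=4: s = 3+4 = 7
j=0,i=5: s = 7+5 = 12
j=0,i=6: s = 12+6 = 18
j=0,i=7: s = 18+7 = 25
j=1,i=3: s = 25+4 = 29
j=1,i=4: s = 29+5 = 34
j=1,i=5: s = 34+6 = 40
j=1,i=6: s = 40+7 = 47
j=1,i=7: s = 47+8 = 55
j=2,i=3: s = 55+5 = 60
j=2,i=4: s = 60+6 = 66
j=2,i=5: s = 66+7 = 73
j=2,i=6: s = 73+8 = 81
j=2,i=7: s = 81+9 = 90
j=3,i=3: s = 90+6 = 96
j=3,i=4: s = 96+7 = 103
j=3,i=5: s = 103+8 = 111
j=3,i=6: s = 111+9 = 120
j=3,i=7: s = 120+10 = 130
j=4,i=3: s = 130+7 = 137
j=4,i=4: s = 137+8 = 145
j=4,i=5: s = 145+9 = 154
j=4,i=6: s = 154+10 = 164
j=4,i=7: s = 164+11 = 175

175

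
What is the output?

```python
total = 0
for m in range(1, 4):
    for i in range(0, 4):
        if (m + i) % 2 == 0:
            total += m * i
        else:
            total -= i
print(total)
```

12

m=1,i=0: odd sum, total = 0-0 = 0
m=1,i=1: even sum, total = 0+1 = 1
m=1,i=2: odd sum, total = 1-2 = -1
m=1,i=3: even sum, total = (-1)+3 = 2
m=2,i=0: even sum, total = 2+0 = 2
m=2,i=1: odd sum, total = 2-1 = 1
m=2,i=2: even sum, total = 1+4 = 5
m=2,i=3: odd sum, total = 5-3 = 2
m=3,i=0: odd sum, total = 2-0 = 2
m=3,i=1: even sum, total = 2+3 = 5
m=3,i=2: odd sum, total = 5-2 = 3
m=3,i=3: even sum, total = 3+9 = 12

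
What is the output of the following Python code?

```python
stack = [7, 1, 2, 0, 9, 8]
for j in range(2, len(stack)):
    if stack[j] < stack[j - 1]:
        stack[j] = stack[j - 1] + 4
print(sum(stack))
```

j=2: 2>=1, unchanged → [7, 1, 2, 0, 9, 8]
j=3: 0<2, stack[3] = 2+4 = 6 → [7, 1, 2, 6, 9, 8]
j=4: 9>=6, unchanged → [7, 1, 2, 6, 9, 8]
j=5: 8<9, stack[5] = 9+4 = 13 → [7, 1, 2, 6, 9, 13]
sum = 38

38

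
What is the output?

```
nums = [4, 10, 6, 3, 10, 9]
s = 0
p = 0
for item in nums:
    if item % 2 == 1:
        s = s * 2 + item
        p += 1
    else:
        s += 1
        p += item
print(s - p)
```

-3

item=4: not odd, s = 0+1 = 1; p=4
item=10: not odd, s = 1+1 = 2; p=14
item=6: not odd, s = 2+1 = 3; p=20
item=3: odd, s = 3*2+3 = 9; p=21
item=10: not odd, s = 9+1 = 10; p=31
item=9: odd, s = 10*2+9 = 29; p=32
s-p = 29-32 = -3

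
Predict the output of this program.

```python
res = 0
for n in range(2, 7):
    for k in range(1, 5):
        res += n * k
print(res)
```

n=2,k=1: res = 0+2 = 2
n=2,k=2: res = 2+4 = 6
n=2,k=3: res = 6+6 = 12
n=2,k=4: res = 12+8 = 20
n=3,k=1: res = 20+3 = 23
n=3,k=2: res = 23+6 = 29
n=3,k=3: res = 29+9 = 38
n=3,k=4: res = 38+12 = 50
n=4,k=1: res = 50+4 = 54
n=4,k=2: res = 54+8 = 62
n=4,k=3: res = 62+12 = 74
n=4,k=4: res = 74+16 = 90
n=5,k=1: res = 90+5 = 95
n=5,k=2: res = 95+10 = 105
n=5,k=3: res = 105+15 = 120
n=5,k=4: res = 120+20 = 140
n=6,k=1: res = 140+6 = 146
n=6,k=2: res = 146+12 = 158
n=6,k=3: res = 158+18 = 176
n=6,k=4: res = 176+24 = 200

200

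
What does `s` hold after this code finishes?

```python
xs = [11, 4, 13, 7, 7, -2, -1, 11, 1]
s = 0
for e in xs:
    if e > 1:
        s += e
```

53

e=11: >1, s = 0+11 = 11
e=4: >1, s = 11+4 = 15
e=13: >1, s = 15+13 = 28
e=7: >1, s = 28+7 = 35
e=7: >1, s = 35+7 = 42
e=-2: not >1
e=-1: not >1
e=11: >1, s = 42+11 = 53
e=1: not >1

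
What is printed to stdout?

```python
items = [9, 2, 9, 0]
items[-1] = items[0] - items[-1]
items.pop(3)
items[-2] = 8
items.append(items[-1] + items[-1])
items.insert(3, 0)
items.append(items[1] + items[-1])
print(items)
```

[9, 8, 9, 0, 18, 26]

items[-1] = items[0]-items[-1] = 9-0 = 9 → [9, 2, 9, 9]
pop(3) removes 9 → [9, 2, 9]
items[-2] = 8 → [9, 8, 9]
append items[-1]+items[-1] = 9+9 = 18 → [9, 8, 9, 18]
insert 0 at 3 → [9, 8, 9, 0, 18]
append items[1]+items[-1] = 8+18 = 26 → [9, 8, 9, 0, 18, 26]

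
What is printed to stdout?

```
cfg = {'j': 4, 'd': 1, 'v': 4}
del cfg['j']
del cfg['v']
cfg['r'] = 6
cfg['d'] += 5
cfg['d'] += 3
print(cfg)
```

{'d': 9, 'r': 6}

del 'j' → {'d': 1, 'v': 4}
del 'v' → {'d': 1}
cfg['r'] = 6 → {'d': 1, 'r': 6}
cfg['d'] = 1+5 = 6 → {'d': 6, 'r': 6}
cfg['d'] = 6+3 = 9 → {'d': 9, 'r': 6}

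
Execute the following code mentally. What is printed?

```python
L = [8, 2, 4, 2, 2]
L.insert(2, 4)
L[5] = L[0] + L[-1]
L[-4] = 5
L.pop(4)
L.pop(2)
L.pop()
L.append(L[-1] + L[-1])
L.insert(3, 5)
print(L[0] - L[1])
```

insert 4 at 2 → [8, 2, 4, 4, 2, 2]
L[5] = L[0]+L[-1] = 8+2 = 10 → [8, 2, 4, 4, 2, 10]
L[-4] = 5 → [8, 2, 5, 4, 2, 10]
pop(4) removes 2 → [8, 2, 5, 4, 10]
pop(2) removes 5 → [8, 2, 4, 10]
pop() removes 10 → [8, 2, 4]
append L[-1]+L[-1] = 4+4 = 8 → [8, 2, 4, 8]
insert 5 at 3 → [8, 2, 4, 5, 8]
L[0]-L[1] = 8-2 = 6

6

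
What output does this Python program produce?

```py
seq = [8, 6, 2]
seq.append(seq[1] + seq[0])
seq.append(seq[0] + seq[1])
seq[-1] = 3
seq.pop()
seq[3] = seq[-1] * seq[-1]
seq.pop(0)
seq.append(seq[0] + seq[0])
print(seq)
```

append seq[1]+seq[0] = 6+8 = 14 → [8, 6, 2, 14]
append seq[0]+seq[1] = 8+6 = 14 → [8, 6, 2, 14, 14]
seq[-1] = 3 → [8, 6, 2, 14, 3]
pop() removes 3 → [8, 6, 2, 14]
seq[3] = seq[-1]*seq[-1] = 14*14 = 196 → [8, 6, 2, 196]
pop(0) removes 8 → [6, 2, 196]
append seq[0]+seq[0] = 6+6 = 12 → [6, 2, 196, 12]

[6, 2, 196, 12]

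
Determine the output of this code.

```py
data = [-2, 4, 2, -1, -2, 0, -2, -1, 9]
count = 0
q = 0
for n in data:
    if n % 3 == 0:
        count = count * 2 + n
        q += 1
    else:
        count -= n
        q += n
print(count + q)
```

11

n=-2: not %3==0, count = 0-(-2) = 2; q=-2
n=4: not %3==0, count = 2-4 = -2; q=2
n=2: not %3==0, count = (-2)-2 = -4; q=4
n=-1: not %3==0, count = (-4)-(-1) = -3; q=3
n=-2: not %3==0, count = (-3)-(-2) = -1; q=1
n=0: %3==0, count = (-1)*2+0 = -2; q=2
n=-2: not %3==0, count = (-2)-(-2) = 0; q=0
n=-1: not %3==0, count = 0-(-1) = 1; q=-1
n=9: %3==0, count = 1*2+9 = 11; q=0
count+q = 11+0 = 11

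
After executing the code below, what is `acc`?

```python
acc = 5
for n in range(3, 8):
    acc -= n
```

n=3: acc = 5-3 = 2
n=4: acc = 2-4 = -2
n=5: acc = (-2)-5 = -7
n=6: acc = (-7)-6 = -13
n=7: acc = (-13)-7 = -20

-20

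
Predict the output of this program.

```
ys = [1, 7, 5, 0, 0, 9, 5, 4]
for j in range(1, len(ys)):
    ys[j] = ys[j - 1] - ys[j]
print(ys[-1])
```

j=1: ys[1] = 1-7 = -6 → [1, -6, 5, 0, 0, 9, 5, 4]
j=2: ys[2] = (-6)-5 = -11 → [1, -6, -11, 0, 0, 9, 5, 4]
j=3: ys[3] = (-11)-0 = -11 → [1, -6, -11, -11, 0, 9, 5, 4]
j=4: ys[4] = (-11)-0 = -11 → [1, -6, -11, -11, -11, 9, 5, 4]
j=5: ys[5] = (-11)-9 = -20 → [1, -6, -11, -11, -11, -20, 5, 4]
j=6: ys[6] = (-20)-5 = -25 → [1, -6, -11, -11, -11, -20, -25, 4]
j=7: ys[7] = (-25)-4 = -29 → [1, -6, -11, -11, -11, -20, -25, -29]

-29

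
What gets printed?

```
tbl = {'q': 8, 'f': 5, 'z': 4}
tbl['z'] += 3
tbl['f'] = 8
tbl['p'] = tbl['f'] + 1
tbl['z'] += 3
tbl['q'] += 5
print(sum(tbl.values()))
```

tbl['z'] = 4+3 = 7 → {'q': 8, 'f': 5, 'z': 7}
tbl['f'] = 8 → {'q': 8, 'f': 8, 'z': 7}
tbl['p'] = tbl['f']+1 = 9 → {'q': 8, 'f': 8, 'z': 7, 'p': 9}
tbl['z'] = 7+3 = 10 → {'q': 8, 'f': 8, 'z': 10, 'p': 9}
tbl['q'] = 8+5 = 13 → {'q': 13, 'f': 8, 'z': 10, 'p': 9}
sum of values = 40

40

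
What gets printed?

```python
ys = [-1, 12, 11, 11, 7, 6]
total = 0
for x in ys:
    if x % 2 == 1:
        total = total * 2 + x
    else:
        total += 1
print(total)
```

x=-1: odd, total = 0*2+(-1) = -1
x=12: not odd, total = (-1)+1 = 0
x=11: odd, total = 0*2+11 = 11
x=11: odd, total = 11*2+11 = 33
x=7: odd, total = 33*2+7 = 73
x=6: not odd, total = 73+1 = 74

74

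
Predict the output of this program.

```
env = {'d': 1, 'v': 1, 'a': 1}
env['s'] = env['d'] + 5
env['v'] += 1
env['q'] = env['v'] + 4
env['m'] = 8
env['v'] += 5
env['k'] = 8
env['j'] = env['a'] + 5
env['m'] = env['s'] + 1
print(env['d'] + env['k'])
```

env['s'] = env['d']+5 = 6 → {'d': 1, 'v': 1, 'a': 1, 's': 6}
env['v'] = 1+1 = 2 → {'d': 1, 'v': 2, 'a': 1, 's': 6}
env['q'] = env['v']+4 = 6 → {'d': 1, 'v': 2, 'a': 1, 's': 6, 'q': 6}
env['m'] = 8 → {'d': 1, 'v': 2, 'a': 1, 's': 6, 'q': 6, 'm': 8}
env['v'] = 2+5 = 7 → {'d': 1, 'v': 7, 'a': 1, 's': 6, 'q': 6, 'm': 8}
env['k'] = 8 → {'d': 1, 'v': 7, 'a': 1, 's': 6, 'q': 6, 'm': 8, 'k': 8}
env['j'] = env['a']+5 = 6 → {'d': 1, 'v': 7, 'a': 1, 's': 6, 'q': 6, 'm': 8, 'k': 8, 'j': 6}
env['m'] = env['s']+1 = 7 → {'d': 1, 'v': 7, 'a': 1, 's': 6, 'q': 6, 'm': 7, 'k': 8, 'j': 6}
env['d']+env['k'] = 1+8 = 9

9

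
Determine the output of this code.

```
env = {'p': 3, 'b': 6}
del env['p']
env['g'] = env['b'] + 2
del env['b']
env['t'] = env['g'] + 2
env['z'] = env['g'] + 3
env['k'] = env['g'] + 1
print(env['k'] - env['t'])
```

del 'p' → {'b': 6}
env['g'] = env['b']+2 = 8 → {'b': 6, 'g': 8}
del 'b' → {'g': 8}
env['t'] = env['g']+2 = 10 → {'g': 8, 't': 10}
env['z'] = env['g']+3 = 11 → {'g': 8, 't': 10, 'z': 11}
env['k'] = env['g']+1 = 9 → {'g': 8, 't': 10, 'z': 11, 'k': 9}
env['k']-env['t'] = 9-10 = -1

-1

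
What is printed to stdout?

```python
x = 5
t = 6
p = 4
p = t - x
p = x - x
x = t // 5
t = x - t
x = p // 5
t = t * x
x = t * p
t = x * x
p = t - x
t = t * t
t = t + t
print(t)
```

0

p = 6-5 = 1
p = 5-5 = 0
x = 6//5 = 1
t = 1-6 = -5
x = 0//5 = 0
t = (-5)*0 = 0
x = 0*0 = 0
t = 0*0 = 0
p = 0-0 = 0
t = 0*0 = 0
t = 0+0 = 0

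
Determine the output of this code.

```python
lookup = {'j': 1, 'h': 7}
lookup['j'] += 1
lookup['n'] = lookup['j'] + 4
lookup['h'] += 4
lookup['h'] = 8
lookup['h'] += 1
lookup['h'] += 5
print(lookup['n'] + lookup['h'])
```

lookup['j'] = 1+1 = 2 → {'j': 2, 'h': 7}
lookup['n'] = lookup['j']+4 = 6 → {'j': 2, 'h': 7, 'n': 6}
lookup['h'] = 7+4 = 11 → {'j': 2, 'h': 11, 'n': 6}
lookup['h'] = 8 → {'j': 2, 'h': 8, 'n': 6}
lookup['h'] = 8+1 = 9 → {'j': 2, 'h': 9, 'n': 6}
lookup['h'] = 9+5 = 14 → {'j': 2, 'h': 14, 'n': 6}
lookup['n']+lookup['h'] = 6+14 = 20

20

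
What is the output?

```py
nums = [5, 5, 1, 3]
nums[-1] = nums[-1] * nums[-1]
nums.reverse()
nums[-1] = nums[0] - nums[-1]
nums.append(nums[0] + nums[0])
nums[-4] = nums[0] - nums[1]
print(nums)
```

nums[-1] = nums[-1]*nums[-1] = 3*3 = 9 → [5, 5, 1, 9]
reverse → [9, 1, 5, 5]
nums[-1] = nums[0]-nums[-1] = 9-5 = 4 → [9, 1, 5, 4]
append nums[0]+nums[0] = 9+9 = 18 → [9, 1, 5, 4, 18]
nums[-4] = nums[0]-nums[1] = 9-1 = 8 → [9, 8, 5, 4, 18]

[9, 8, 5, 4, 18]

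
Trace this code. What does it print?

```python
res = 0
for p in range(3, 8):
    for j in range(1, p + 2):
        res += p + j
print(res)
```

270

p=3,j=1: res = 0+4 = 4
p=3,j=2: res = 4+5 = 9
p=3,j=3: res = 9+6 = 15
p=3,j=4: res = 15+7 = 22
p=4,j=1: res = 22+5 = 27
p=4,j=2: res = 27+6 = 33
p=4,j=3: res = 33+7 = 40
p=4,j=4: res = 40+8 = 48
p=4,j=5: res = 48+9 = 57
p=5,j=1: res = 57+6 = 63
p=5,j=2: res = 63+7 = 70
p=5,j=3: res = 70+8 = 78
p=5,j=4: res = 78+9 = 87
p=5,j=5: res = 87+10 = 97
p=5,j=6: res = 97+11 = 108
p=6,j=1: res = 108+7 = 115
p=6,j=2: res = 115+8 = 123
p=6,j=3: res = 123+9 = 132
p=6,j=4: res = 132+10 = 142
p=6,j=5: res = 142+11 = 153
p=6,j=6: res = 153+12 = 165
p=6,j=7: res = 165+13 = 178
p=7,j=1: res = 178+8 = 186
p=7,j=2: res = 186+9 = 195
p=7,j=3: res = 195+10 = 205
p=7,j=4: res = 205+11 = 216
p=7,j=5: res = 216+12 = 228
p=7,j=6: res = 228+13 = 241
p=7,j=7: res = 241+14 = 255
p=7,j=8: res = 255+15 = 270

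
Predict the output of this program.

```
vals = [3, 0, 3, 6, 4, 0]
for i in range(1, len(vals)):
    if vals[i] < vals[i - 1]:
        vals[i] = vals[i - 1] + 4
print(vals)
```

[3, 7, 11, 15, 19, 23]

i=1: 0<3, vals[1] = 3+4 = 7 → [3, 7, 3, 6, 4, 0]
i=2: 3<7, vals[2] = 7+4 = 11 → [3, 7, 11, 6, 4, 0]
i=3: 6<11, vals[3] = 11+4 = 15 → [3, 7, 11, 15, 4, 0]
i=4: 4<15, vals[4] = 15+4 = 19 → [3, 7, 11, 15, 19, 0]
i=5: 0<19, vals[5] = 19+4 = 23 → [3, 7, 11, 15, 19, 23]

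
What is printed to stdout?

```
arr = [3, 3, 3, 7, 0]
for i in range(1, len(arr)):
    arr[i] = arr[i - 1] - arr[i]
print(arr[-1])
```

-10

i=1: arr[1] = 3-3 = 0 → [3, 0, 3, 7, 0]
i=2: arr[2] = 0-3 = -3 → [3, 0, -3, 7, 0]
i=3: arr[3] = (-3)-7 = -10 → [3, 0, -3, -10, 0]
i=4: arr[4] = (-10)-0 = -10 → [3, 0, -3, -10, -10]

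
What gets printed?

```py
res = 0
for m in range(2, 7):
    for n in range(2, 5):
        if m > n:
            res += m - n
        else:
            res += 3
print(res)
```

37

m=2,n=2: not 2>2, res = 0+3 = 3
m=2,n=3: not 2>3, res = 3+3 = 6
m=2,n=4: not 2>4, res = 6+3 = 9
m=3,n=2: 3>2, res = 9+1 = 10
m=3,n=3: not 3>3, res = 10+3 = 13
m=3,n=4: not 3>4, res = 13+3 = 16
m=4,n=2: 4>2, res = 16+2 = 18
m=4,n=3: 4>3, res = 18+1 = 19
m=4,n=4: not 4>4, res = 19+3 = 22
m=5,n=2: 5>2, res = 22+3 = 25
m=5,n=3: 5>3, res = 25+2 = 27
m=5,n=4: 5>4, res = 27+1 = 28
m=6,n=2: 6>2, res = 28+4 = 32
m=6,n=3: 6>3, res = 32+3 = 35
m=6,n=4: 6>4, res = 35+2 = 37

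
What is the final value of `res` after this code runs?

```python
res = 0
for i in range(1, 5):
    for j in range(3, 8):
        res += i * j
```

250

i=1,j=3: res = 0+3 = 3
i=1,j=4: res = 3+4 = 7
i=1,j=5: res = 7+5 = 12
i=1,j=6: res = 12+6 = 18
i=1,j=7: res = 18+7 = 25
i=2,j=3: res = 25+6 = 31
i=2,j=4: res = 31+8 = 39
i=2,j=5: res = 39+10 = 49
i=2,j=6: res = 49+12 = 61
i=2,j=7: res = 61+14 = 75
i=3,j=3: res = 75+9 = 84
i=3,j=4: res = 84+12 = 96
i=3,j=5: res = 96+15 = 111
i=3,j=6: res = 111+18 = 129
i=3,j=7: res = 129+21 = 150
i=4,j=3: res = 150+12 = 162
i=4,j=4: res = 162+16 = 178
i=4,j=5: res = 178+20 = 198
i=4,j=6: res = 198+24 = 222
i=4,j=7: res = 222+28 = 250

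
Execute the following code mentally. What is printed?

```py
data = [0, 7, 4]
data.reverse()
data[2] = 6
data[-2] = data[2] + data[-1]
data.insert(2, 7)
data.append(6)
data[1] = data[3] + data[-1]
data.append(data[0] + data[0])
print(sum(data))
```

reverse → [4, 7, 0]
data[2] = 6 → [4, 7, 6]
data[-2] = data[2]+data[-1] = 6+6 = 12 → [4, 12, 6]
insert 7 at 2 → [4, 12, 7, 6]
append 6 → [4, 12, 7, 6, 6]
data[1] = data[3]+data[-1] = 6+6 = 12 → [4, 12, 7, 6, 6]
append data[0]+data[0] = 4+4 = 8 → [4, 12, 7, 6, 6, 8]
sum = 43

43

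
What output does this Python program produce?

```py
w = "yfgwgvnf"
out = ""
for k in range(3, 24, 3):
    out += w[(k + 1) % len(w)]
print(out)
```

gfgvywn

k=3: add w[4]='g' → 'g'
k=6: add w[7]='f' → 'gf'
k=9: add w[2]='g' → 'gfg'
k=12: add w[5]='v' → 'gfgv'
k=15: add w[0]='y' → 'gfgvy'
k=18: add w[3]='w' → 'gfgvyw'
k=21: add w[6]='n' → 'gfgvywn'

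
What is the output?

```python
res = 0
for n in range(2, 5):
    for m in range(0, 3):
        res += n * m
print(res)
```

n=2,m=0: res = 0+0 = 0
n=2,m=1: res = 0+2 = 2
n=2,m=2: res = 2+4 = 6
n=3,m=0: res = 6+0 = 6
n=3,m=1: res = 6+3 = 9
n=3,m=2: res = 9+6 = 15
n=4,m=0: res = 15+0 = 15
n=4,m=1: res = 15+4 = 19
n=4,m=2: res = 19+8 = 27

27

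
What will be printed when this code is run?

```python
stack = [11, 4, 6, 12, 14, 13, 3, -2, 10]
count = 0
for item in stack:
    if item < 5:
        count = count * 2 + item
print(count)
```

item=11: not <5
item=4: <5, count = 0*2+4 = 4
item=6: not <5
item=12: not <5
item=14: not <5
item=13: not <5
item=3: <5, count = 4*2+3 = 11
item=-2: <5, count = 11*2+(-2) = 20
item=10: not <5

20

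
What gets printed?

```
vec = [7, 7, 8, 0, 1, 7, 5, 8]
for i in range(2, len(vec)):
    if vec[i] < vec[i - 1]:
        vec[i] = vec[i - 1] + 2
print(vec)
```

i=2: 8>=7, unchanged → [7, 7, 8, 0, 1, 7, 5, 8]
i=3: 0<8, vec[3] = 8+2 = 10 → [7, 7, 8, 10, 1, 7, 5, 8]
i=4: 1<10, vec[4] = 10+2 = 12 → [7, 7, 8, 10, 12, 7, 5, 8]
i=5: 7<12, vec[5] = 12+2 = 14 → [7, 7, 8, 10, 12, 14, 5, 8]
i=6: 5<14, vec[6] = 14+2 = 16 → [7, 7, 8, 10, 12, 14, 16, 8]
i=7: 8<16, vec[7] = 16+2 = 18 → [7, 7, 8, 10, 12, 14, 16, 18]

[7, 7, 8, 10, 12, 14, 16, 18]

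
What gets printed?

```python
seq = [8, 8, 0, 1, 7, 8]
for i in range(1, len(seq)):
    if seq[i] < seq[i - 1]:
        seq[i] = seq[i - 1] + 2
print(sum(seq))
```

68

i=1: 8>=8, unchanged → [8, 8, 0, 1, 7, 8]
i=2: 0<8, seq[2] = 8+2 = 10 → [8, 8, 10, 1, 7, 8]
i=3: 1<10, seq[3] = 10+2 = 12 → [8, 8, 10, 12, 7, 8]
i=4: 7<12, seq[4] = 12+2 = 14 → [8, 8, 10, 12, 14, 8]
i=5: 8<14, seq[5] = 14+2 = 16 → [8, 8, 10, 12, 14, 16]
sum = 68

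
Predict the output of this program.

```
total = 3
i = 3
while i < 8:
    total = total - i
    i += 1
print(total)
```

i=3: total = 3-3 = 0
i=4: total = 0-4 = -4
i=5: total = (-4)-5 = -9
i=6: total = (-9)-6 = -15
i=7: total = (-15)-7 = -22

-22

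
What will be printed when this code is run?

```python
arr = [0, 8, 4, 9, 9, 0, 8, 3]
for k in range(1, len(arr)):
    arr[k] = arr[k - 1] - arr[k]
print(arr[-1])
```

-41

k=1: arr[1] = 0-8 = -8 → [0, -8, 4, 9, 9, 0, 8, 3]
k=2: arr[2] = (-8)-4 = -12 → [0, -8, -12, 9, 9, 0, 8, 3]
k=3: arr[3] = (-12)-9 = -21 → [0, -8, -12, -21, 9, 0, 8, 3]
k=4: arr[4] = (-21)-9 = -30 → [0, -8, -12, -21, -30, 0, 8, 3]
k=5: arr[5] = (-30)-0 = -30 → [0, -8, -12, -21, -30, -30, 8, 3]
k=6: arr[6] = (-30)-8 = -38 → [0, -8, -12, -21, -30, -30, -38, 3]
k=7: arr[7] = (-38)-3 = -41 → [0, -8, -12, -21, -30, -30, -38, -41]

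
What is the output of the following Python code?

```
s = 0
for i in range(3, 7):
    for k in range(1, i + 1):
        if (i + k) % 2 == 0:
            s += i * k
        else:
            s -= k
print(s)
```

132

i=3,k=1: even sum, s = 0+3 = 3
i=3,k=2: odd sum, s = 3-2 = 1
i=3,k=3: even sum, s = 1+9 = 10
i=4,k=1: odd sum, s = 10-1 = 9
i=4,k=2: even sum, s = 9+8 = 17
i=4,k=3: odd sum, s = 17-3 = 14
i=4,k=4: even sum, s = 14+16 = 30
i=5,k=1: even sum, s = 30+5 = 35
i=5,k=2: odd sum, s = 35-2 = 33
i=5,k=3: even sum, s = 33+15 = 48
i=5,k=4: odd sum, s = 48-4 = 44
i=5,k=5: even sum, s = 44+25 = 69
i=6,k=1: odd sum, s = 69-1 = 68
i=6,k=2: even sum, s = 68+12 = 80
i=6,k=3: odd sum, s = 80-3 = 77
i=6,k=4: even sum, s = 77+24 = 101
i=6,k=5: odd sum, s = 101-5 = 96
i=6,k=6: even sum, s = 96+36 = 132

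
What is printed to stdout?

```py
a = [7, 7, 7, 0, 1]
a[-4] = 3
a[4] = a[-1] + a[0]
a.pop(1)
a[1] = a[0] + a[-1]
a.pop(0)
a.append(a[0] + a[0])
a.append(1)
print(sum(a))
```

a[-4] = 3 → [7, 3, 7, 0, 1]
a[4] = a[-1]+a[0] = 1+7 = 8 → [7, 3, 7, 0, 8]
pop(1) removes 3 → [7, 7, 0, 8]
a[1] = a[0]+a[-1] = 7+8 = 15 → [7, 15, 0, 8]
pop(0) removes 7 → [15, 0, 8]
append a[0]+a[0] = 15+15 = 30 → [15, 0, 8, 30]
append 1 → [15, 0, 8, 30, 1]
sum = 54

54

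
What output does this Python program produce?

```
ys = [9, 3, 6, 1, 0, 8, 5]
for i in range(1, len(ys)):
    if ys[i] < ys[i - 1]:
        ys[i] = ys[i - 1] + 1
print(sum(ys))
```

i=1: 3<9, ys[1] = 9+1 = 10 → [9, 10, 6, 1, 0, 8, 5]
i=2: 6<10, ys[2] = 10+1 = 11 → [9, 10, 11, 1, 0, 8, 5]
i=3: 1<11, ys[3] = 11+1 = 12 → [9, 10, 11, 12, 0, 8, 5]
i=4: 0<12, ys[4] = 12+1 = 13 → [9, 10, 11, 12, 13, 8, 5]
i=5: 8<13, ys[5] = 13+1 = 14 → [9, 10, 11, 12, 13, 14, 5]
i=6: 5<14, ys[6] = 14+1 = 15 → [9, 10, 11, 12, 13, 14, 15]
sum = 84

84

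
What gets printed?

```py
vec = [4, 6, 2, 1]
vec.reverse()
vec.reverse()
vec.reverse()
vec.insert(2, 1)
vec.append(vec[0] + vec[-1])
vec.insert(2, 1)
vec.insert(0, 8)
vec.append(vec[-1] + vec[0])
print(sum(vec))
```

reverse → [1, 2, 6, 4]
reverse → [4, 6, 2, 1]
reverse → [1, 2, 6, 4]
insert 1 at 2 → [1, 2, 1, 6, 4]
append vec[0]+vec[-1] = 1+4 = 5 → [1, 2, 1, 6, 4, 5]
insert 1 at 2 → [1, 2, 1, 1, 6, 4, 5]
insert 8 at 0 → [8, 1, 2, 1, 1, 6, 4, 5]
append vec[-1]+vec[0] = 5+8 = 13 → [8, 1, 2, 1, 1, 6, 4, 5, 13]
sum = 41

41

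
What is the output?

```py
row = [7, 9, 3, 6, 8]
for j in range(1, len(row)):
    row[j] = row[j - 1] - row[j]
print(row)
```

[7, -2, -5, -11, -19]

j=1: row[1] = 7-9 = -2 → [7, -2, 3, 6, 8]
j=2: row[2] = (-2)-3 = -5 → [7, -2, -5, 6, 8]
j=3: row[3] = (-5)-6 = -11 → [7, -2, -5, -11, 8]
j=4: row[4] = (-11)-8 = -19 → [7, -2, -5, -11, -19]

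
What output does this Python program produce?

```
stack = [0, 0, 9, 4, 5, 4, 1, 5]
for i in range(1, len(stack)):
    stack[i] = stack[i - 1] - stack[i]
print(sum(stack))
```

i=1: stack[1] = 0-0 = 0 → [0, 0, 9, 4, 5, 4, 1, 5]
i=2: stack[2] = 0-9 = -9 → [0, 0, -9, 4, 5, 4, 1, 5]
i=3: stack[3] = (-9)-4 = -13 → [0, 0, -9, -13, 5, 4, 1, 5]
i=4: stack[4] = (-13)-5 = -18 → [0, 0, -9, -13, -18, 4, 1, 5]
i=5: stack[5] = (-18)-4 = -22 → [0, 0, -9, -13, -18, -22, 1, 5]
i=6: stack[6] = (-22)-1 = -23 → [0, 0, -9, -13, -18, -22, -23, 5]
i=7: stack[7] = (-23)-5 = -28 → [0, 0, -9, -13, -18, -22, -23, -28]
sum = -113

-113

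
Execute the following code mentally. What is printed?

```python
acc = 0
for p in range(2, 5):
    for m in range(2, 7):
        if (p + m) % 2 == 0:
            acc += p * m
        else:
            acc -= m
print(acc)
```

p=2,m=2: even sum, acc = 0+4 = 4
p=2,m=3: odd sum, acc = 4-3 = 1
p=2,m=4: even sum, acc = 1+8 = 9
p=2,m=5: odd sum, acc = 9-5 = 4
p=2,m=6: even sum, acc = 4+12 = 16
p=3,m=2: odd sum, acc = 16-2 = 14
p=3,m=3: even sum, acc = 14+9 = 23
p=3,m=4: odd sum, acc = 23-4 = 19
p=3,m=5: even sum, acc = 19+15 = 34
p=3,m=6: odd sum, acc = 34-6 = 28
p=4,m=2: even sum, acc = 28+8 = 36
p=4,m=3: odd sum, acc = 36-3 = 33
p=4,m=4: even sum, acc = 33+16 = 49
p=4,m=5: odd sum, acc = 49-5 = 44
p=4,m=6: even sum, acc = 44+24 = 68

68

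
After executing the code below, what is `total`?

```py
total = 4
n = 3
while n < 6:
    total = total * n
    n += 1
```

240

n=3: total = 4*3 = 12
n=4: total = 12*4 = 48
n=5: total = 48*5 = 240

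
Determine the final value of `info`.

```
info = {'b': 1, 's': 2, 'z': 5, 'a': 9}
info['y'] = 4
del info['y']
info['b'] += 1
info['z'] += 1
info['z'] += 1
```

{'b': 2, 's': 2, 'z': 7, 'a': 9}

info['y'] = 4 → {'b': 1, 's': 2, 'z': 5, 'a': 9, 'y': 4}
del 'y' → {'b': 1, 's': 2, 'z': 5, 'a': 9}
info['b'] = 1+1 = 2 → {'b': 2, 's': 2, 'z': 5, 'a': 9}
info['z'] = 5+1 = 6 → {'b': 2, 's': 2, 'z': 6, 'a': 9}
info['z'] = 6+1 = 7 → {'b': 2, 's': 2, 'z': 7, 'a': 9}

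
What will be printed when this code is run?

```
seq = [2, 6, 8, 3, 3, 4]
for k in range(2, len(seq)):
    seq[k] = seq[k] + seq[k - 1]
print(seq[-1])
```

24

k=2: seq[2] = 8+6 = 14 → [2, 6, 14, 3, 3, 4]
k=3: seq[3] = 3+14 = 17 → [2, 6, 14, 17, 3, 4]
k=4: seq[4] = 3+17 = 20 → [2, 6, 14, 17, 20, 4]
k=5: seq[5] = 4+20 = 24 → [2, 6, 14, 17, 20, 24]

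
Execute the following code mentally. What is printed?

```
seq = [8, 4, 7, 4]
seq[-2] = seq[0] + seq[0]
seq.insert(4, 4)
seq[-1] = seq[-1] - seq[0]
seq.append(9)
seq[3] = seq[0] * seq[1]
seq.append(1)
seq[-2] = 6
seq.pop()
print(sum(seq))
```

62

seq[-2] = seq[0]+seq[0] = 8+8 = 16 → [8, 4, 16, 4]
insert 4 at 4 → [8, 4, 16, 4, 4]
seq[-1] = seq[-1]-seq[0] = 4-8 = -4 → [8, 4, 16, 4, -4]
append 9 → [8, 4, 16, 4, -4, 9]
seq[3] = seq[0]*seq[1] = 8*4 = 32 → [8, 4, 16, 32, -4, 9]
append 1 → [8, 4, 16, 32, -4, 9, 1]
seq[-2] = 6 → [8, 4, 16, 32, -4, 6, 1]
pop() removes 1 → [8, 4, 16, 32, -4, 6]
sum = 62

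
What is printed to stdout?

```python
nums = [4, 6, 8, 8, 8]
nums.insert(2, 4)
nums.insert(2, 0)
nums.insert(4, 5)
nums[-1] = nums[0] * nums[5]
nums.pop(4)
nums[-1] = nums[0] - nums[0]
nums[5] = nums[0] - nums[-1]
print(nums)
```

insert 4 at 2 → [4, 6, 4, 8, 8, 8]
insert 0 at 2 → [4, 6, 0, 4, 8, 8, 8]
insert 5 at 4 → [4, 6, 0, 4, 5, 8, 8, 8]
nums[-1] = nums[0]*nums[5] = 4*8 = 32 → [4, 6, 0, 4, 5, 8, 8, 32]
pop(4) removes 5 → [4, 6, 0, 4, 8, 8, 32]
nums[-1] = nums[0]-nums[0] = 4-4 = 0 → [4, 6, 0, 4, 8, 8, 0]
nums[5] = nums[0]-nums[-1] = 4-0 = 4 → [4, 6, 0, 4, 8, 4, 0]

[4, 6, 0, 4, 8, 4, 0]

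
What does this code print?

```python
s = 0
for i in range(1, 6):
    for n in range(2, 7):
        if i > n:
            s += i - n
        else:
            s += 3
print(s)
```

67

i=1,n=2: not 1>2, s = 0+3 = 3
i=1,n=3: not 1>3, s = 3+3 = 6
i=1,n=4: not 1>4, s = 6+3 = 9
i=1,n=5: not 1>5, s = 9+3 = 12
i=1,n=6: not 1>6, s = 12+3 = 15
i=2,n=2: not 2>2, s = 15+3 = 18
i=2,n=3: not 2>3, s = 18+3 = 21
i=2,n=4: not 2>4, s = 21+3 = 24
i=2,n=5: not 2>5, s = 24+3 = 27
i=2,n=6: not 2>6, s = 27+3 = 30
i=3,n=2: 3>2, s = 30+1 = 31
i=3,n=3: not 3>3, s = 31+3 = 34
i=3,n=4: not 3>4, s = 34+3 = 37
i=3,n=5: not 3>5, s = 37+3 = 40
i=3,n=6: not 3>6, s = 40+3 = 43
i=4,n=2: 4>2, s = 43+2 = 45
i=4,n=3: 4>3, s = 45+1 = 46
i=4,n=4: not 4>4, s = 46+3 = 49
i=4,n=5: not 4>5, s = 49+3 = 52
i=4,n=6: not 4>6, s = 52+3 = 55
i=5,n=2: 5>2, s = 55+3 = 58
i=5,n=3: 5>3, s = 58+2 = 60
i=5,n=4: 5>4, s = 60+1 = 61
i=5,n=5: not 5>5, s = 61+3 = 64
i=5,n=6: not 5>6, s = 64+3 = 67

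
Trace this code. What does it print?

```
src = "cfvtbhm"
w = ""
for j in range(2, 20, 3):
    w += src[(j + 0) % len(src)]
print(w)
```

vhfbct

j=2: add src[2]='v' → 'v'
j=5: add src[5]='h' → 'vh'
j=8: add src[1]='f' → 'vhf'
j=11: add src[4]='b' → 'vhfb'
j=14: add src[0]='c' → 'vhfbc'
j=17: add src[3]='t' → 'vhfbct'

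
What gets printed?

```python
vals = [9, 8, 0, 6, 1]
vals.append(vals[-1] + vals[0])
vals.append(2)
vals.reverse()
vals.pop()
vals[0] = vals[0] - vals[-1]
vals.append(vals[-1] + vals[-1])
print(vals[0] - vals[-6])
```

append vals[-1]+vals[0] = 1+9 = 10 → [9, 8, 0, 6, 1, 10]
append 2 → [9, 8, 0, 6, 1, 10, 2]
reverse → [2, 10, 1, 6, 0, 8, 9]
pop() removes 9 → [2, 10, 1, 6, 0, 8]
vals[0] = vals[0]-vals[-1] = 2-8 = -6 → [-6, 10, 1, 6, 0, 8]
append vals[-1]+vals[-1] = 8+8 = 16 → [-6, 10, 1, 6, 0, 8, 16]
vals[0]-vals[-6] = (-6)-10 = -16

-16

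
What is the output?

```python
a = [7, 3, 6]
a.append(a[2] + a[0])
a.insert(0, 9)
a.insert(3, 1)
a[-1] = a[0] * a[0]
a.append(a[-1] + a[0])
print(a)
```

[9, 7, 3, 1, 6, 81, 90]

append a[2]+a[0] = 6+7 = 13 → [7, 3, 6, 13]
insert 9 at 0 → [9, 7, 3, 6, 13]
insert 1 at 3 → [9, 7, 3, 1, 6, 13]
a[-1] = a[0]*a[0] = 9*9 = 81 → [9, 7, 3, 1, 6, 81]
append a[-1]+a[0] = 81+9 = 90 → [9, 7, 3, 1, 6, 81, 90]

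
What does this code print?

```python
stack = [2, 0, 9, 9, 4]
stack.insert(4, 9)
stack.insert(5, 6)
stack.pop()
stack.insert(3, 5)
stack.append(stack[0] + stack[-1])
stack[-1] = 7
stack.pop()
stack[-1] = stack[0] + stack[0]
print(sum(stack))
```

38

insert 9 at 4 → [2, 0, 9, 9, 9, 4]
insert 6 at 5 → [2, 0, 9, 9, 9, 6, 4]
pop() removes 4 → [2, 0, 9, 9, 9, 6]
insert 5 at 3 → [2, 0, 9, 5, 9, 9, 6]
append stack[0]+stack[-1] = 2+6 = 8 → [2, 0, 9, 5, 9, 9, 6, 8]
stack[-1] = 7 → [2, 0, 9, 5, 9, 9, 6, 7]
pop() removes 7 → [2, 0, 9, 5, 9, 9, 6]
stack[-1] = stack[0]+stack[0] = 2+2 = 4 → [2, 0, 9, 5, 9, 9, 4]
sum = 38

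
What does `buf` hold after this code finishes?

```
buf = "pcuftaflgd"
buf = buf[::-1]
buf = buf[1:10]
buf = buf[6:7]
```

reverse → 'dglfatfucp'
slice [1:10] → 'glfatfucp'
slice [6:7] → 'u'

'u'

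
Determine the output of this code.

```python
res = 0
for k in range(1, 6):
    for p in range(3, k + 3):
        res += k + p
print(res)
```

k=1,p=3: res = 0+4 = 4
k=2,p=3: res = 4+5 = 9
k=2,p=4: res = 9+6 = 15
k=3,p=3: res = 15+6 = 21
k=3,p=4: res = 21+7 = 28
k=3,p=5: res = 28+8 = 36
k=4,p=3: res = 36+7 = 43
k=4,p=4: res = 43+8 = 51
k=4,p=5: res = 51+9 = 60
k=4,p=6: res = 60+10 = 70
k=5,p=3: res = 70+8 = 78
k=5,p=4: res = 78+9 = 87
k=5,p=5: res = 87+10 = 97
k=5,p=6: res = 97+11 = 108
k=5,p=7: res = 108+12 = 120

120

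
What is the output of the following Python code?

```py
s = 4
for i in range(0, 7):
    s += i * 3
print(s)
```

i=0: s = 4+0*3 = 4
i=1: s = 4+1*3 = 7
i=2: s = 7+2*3 = 13
i=3: s = 13+3*3 = 22
i=4: s = 22+4*3 = 34
i=5: s = 34+5*3 = 49
i=6: s = 49+6*3 = 67

67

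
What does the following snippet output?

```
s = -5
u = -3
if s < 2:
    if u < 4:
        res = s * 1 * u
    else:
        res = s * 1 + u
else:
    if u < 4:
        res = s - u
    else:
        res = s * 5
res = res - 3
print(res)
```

s=-5, u=-3
s < 2 is True; u < 4 is True
→ res = s * 1 * u = 15
res = 15-3 = 12

12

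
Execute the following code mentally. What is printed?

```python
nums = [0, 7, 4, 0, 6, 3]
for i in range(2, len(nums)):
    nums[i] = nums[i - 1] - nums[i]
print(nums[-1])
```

-6

i=2: nums[2] = 7-4 = 3 → [0, 7, 3, 0, 6, 3]
i=3: nums[3] = 3-0 = 3 → [0, 7, 3, 3, 6, 3]
i=4: nums[4] = 3-6 = -3 → [0, 7, 3, 3, -3, 3]
i=5: nums[5] = (-3)-3 = -6 → [0, 7, 3, 3, -3, -6]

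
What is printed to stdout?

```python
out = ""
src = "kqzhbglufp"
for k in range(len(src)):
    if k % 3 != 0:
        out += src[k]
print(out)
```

k=0: skip
k=1: add 'q' → 'q'
k=2: add 'z' → 'qz'
k=3: skip
k=4: add 'b' → 'qzb'
k=5: add 'g' → 'qzbg'
k=6: skip
k=7: add 'u' → 'qzbgu'
k=8: add 'f' → 'qzbguf'
k=9: skip

qzbguf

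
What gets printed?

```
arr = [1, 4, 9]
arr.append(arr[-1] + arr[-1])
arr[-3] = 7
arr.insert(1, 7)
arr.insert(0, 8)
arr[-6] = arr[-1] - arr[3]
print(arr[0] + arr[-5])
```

append arr[-1]+arr[-1] = 9+9 = 18 → [1, 4, 9, 18]
arr[-3] = 7 → [1, 7, 9, 18]
insert 7 at 1 → [1, 7, 7, 9, 18]
insert 8 at 0 → [8, 1, 7, 7, 9, 18]
arr[-6] = arr[-1]-arr[3] = 18-7 = 11 → [11, 1, 7, 7, 9, 18]
arr[0]+arr[-5] = 11+1 = 12

12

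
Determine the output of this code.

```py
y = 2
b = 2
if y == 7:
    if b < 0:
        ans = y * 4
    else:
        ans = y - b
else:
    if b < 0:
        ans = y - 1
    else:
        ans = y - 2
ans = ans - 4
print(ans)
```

-4

y=2, b=2
y == 7 is False; b < 0 is False
→ ans = y - 2 = 0
ans = 0-4 = -4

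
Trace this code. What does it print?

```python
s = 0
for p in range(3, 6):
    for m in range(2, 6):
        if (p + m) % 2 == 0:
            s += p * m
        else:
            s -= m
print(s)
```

p=3,m=2: odd sum, s = 0-2 = -2
p=3,m=3: even sum, s = (-2)+9 = 7
p=3,m=4: odd sum, s = 7-4 = 3
p=3,m=5: even sum, s = 3+15 = 18
p=4,m=2: even sum, s = 18+8 = 26
p=4,m=3: odd sum, s = 26-3 = 23
p=4,m=4: even sum, s = 23+16 = 39
p=4,m=5: odd sum, s = 39-5 = 34
p=5,m=2: odd sum, s = 34-2 = 32
p=5,m=3: even sum, s = 32+15 = 47
p=5,m=4: odd sum, s = 47-4 = 43
p=5,m=5: even sum, s = 43+25 = 68

68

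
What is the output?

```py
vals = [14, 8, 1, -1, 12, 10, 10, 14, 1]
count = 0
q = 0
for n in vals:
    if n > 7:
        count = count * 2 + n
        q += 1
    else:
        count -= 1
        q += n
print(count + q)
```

n=14: >7, count = 0*2+14 = 14; q=1
n=8: >7, count = 14*2+8 = 36; q=2
n=1: not >7, count = 36-1 = 35; q=3
n=-1: not >7, count = 35-1 = 34; q=2
n=12: >7, count = 34*2+12 = 80; q=3
n=10: >7, count = 80*2+10 = 170; q=4
n=10: >7, count = 170*2+10 = 350; q=5
n=14: >7, count = 350*2+14 = 714; q=6
n=1: not >7, count = 714-1 = 713; q=7
count+q = 713+7 = 720

720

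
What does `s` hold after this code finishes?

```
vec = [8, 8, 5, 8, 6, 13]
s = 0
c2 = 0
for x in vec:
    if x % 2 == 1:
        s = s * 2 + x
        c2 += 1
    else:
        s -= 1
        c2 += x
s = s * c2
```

352

x=8: not odd, s = 0-1 = -1; c2=8
x=8: not odd, s = (-1)-1 = -2; c2=16
x=5: odd, s = (-2)*2+5 = 1; c2=17
x=8: not odd, s = 1-1 = 0; c2=25
x=6: not odd, s = 0-1 = -1; c2=31
x=13: odd, s = (-1)*2+13 = 11; c2=32
s*c2 = 11*32 = 352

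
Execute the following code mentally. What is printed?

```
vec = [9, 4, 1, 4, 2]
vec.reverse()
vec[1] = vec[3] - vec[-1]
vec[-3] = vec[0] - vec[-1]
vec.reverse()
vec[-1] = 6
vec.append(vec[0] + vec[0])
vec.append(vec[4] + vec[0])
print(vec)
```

[9, 4, -7, -5, 6, 18, 15]

reverse → [2, 4, 1, 4, 9]
vec[1] = vec[3]-vec[-1] = 4-9 = -5 → [2, -5, 1, 4, 9]
vec[-3] = vec[0]-vec[-1] = 2-9 = -7 → [2, -5, -7, 4, 9]
reverse → [9, 4, -7, -5, 2]
vec[-1] = 6 → [9, 4, -7, -5, 6]
append vec[0]+vec[0] = 9+9 = 18 → [9, 4, -7, -5, 6, 18]
append vec[4]+vec[0] = 6+9 = 15 → [9, 4, -7, -5, 6, 18, 15]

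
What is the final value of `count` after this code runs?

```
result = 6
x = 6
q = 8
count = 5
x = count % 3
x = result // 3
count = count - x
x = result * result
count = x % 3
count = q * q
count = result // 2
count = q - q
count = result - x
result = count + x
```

x = 5%3 = 2
x = 6//3 = 2
count = 5-2 = 3
x = 6*6 = 36
count = 36%3 = 0
count = 8*8 = 64
count = 6//2 = 3
count = 8-8 = 0
count = 6-36 = -30
result = (-30)+36 = 6

-30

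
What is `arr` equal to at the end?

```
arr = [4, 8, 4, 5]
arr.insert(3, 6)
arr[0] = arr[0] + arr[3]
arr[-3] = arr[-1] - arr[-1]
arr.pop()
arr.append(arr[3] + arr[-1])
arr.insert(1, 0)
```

[10, 0, 8, 0, 6, 12]

insert 6 at 3 → [4, 8, 4, 6, 5]
arr[0] = arr[0]+arr[3] = 4+6 = 10 → [10, 8, 4, 6, 5]
arr[-3] = arr[-1]-arr[-1] = 5-5 = 0 → [10, 8, 0, 6, 5]
pop() removes 5 → [10, 8, 0, 6]
append arr[3]+arr[-1] = 6+6 = 12 → [10, 8, 0, 6, 12]
insert 0 at 1 → [10, 0, 8, 0, 6, 12]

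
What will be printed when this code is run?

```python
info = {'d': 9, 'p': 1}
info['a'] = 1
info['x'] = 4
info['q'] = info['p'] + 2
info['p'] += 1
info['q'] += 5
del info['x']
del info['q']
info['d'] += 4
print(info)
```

{'d': 13, 'p': 2, 'a': 1}

info['a'] = 1 → {'d': 9, 'p': 1, 'a': 1}
info['x'] = 4 → {'d': 9, 'p': 1, 'a': 1, 'x': 4}
info['q'] = info['p']+2 = 3 → {'d': 9, 'p': 1, 'a': 1, 'x': 4, 'q': 3}
info['p'] = 1+1 = 2 → {'d': 9, 'p': 2, 'a': 1, 'x': 4, 'q': 3}
info['q'] = 3+5 = 8 → {'d': 9, 'p': 2, 'a': 1, 'x': 4, 'q': 8}
del 'x' → {'d': 9, 'p': 2, 'a': 1, 'q': 8}
del 'q' → {'d': 9, 'p': 2, 'a': 1}
info['d'] = 9+4 = 13 → {'d': 13, 'p': 2, 'a': 1}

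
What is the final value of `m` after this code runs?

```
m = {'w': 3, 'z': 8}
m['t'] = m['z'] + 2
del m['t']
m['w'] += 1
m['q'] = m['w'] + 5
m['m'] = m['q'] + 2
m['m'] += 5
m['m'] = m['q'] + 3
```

{'w': 4, 'z': 8, 'q': 9, 'm': 12}

m['t'] = m['z']+2 = 10 → {'w': 3, 'z': 8, 't': 10}
del 't' → {'w': 3, 'z': 8}
m['w'] = 3+1 = 4 → {'w': 4, 'z': 8}
m['q'] = m['w']+5 = 9 → {'w': 4, 'z': 8, 'q': 9}
m['m'] = m['q']+2 = 11 → {'w': 4, 'z': 8, 'q': 9, 'm': 11}
m['m'] = 11+5 = 16 → {'w': 4, 'z': 8, 'q': 9, 'm': 16}
m['m'] = m['q']+3 = 12 → {'w': 4, 'z': 8, 'q': 9, 'm': 12}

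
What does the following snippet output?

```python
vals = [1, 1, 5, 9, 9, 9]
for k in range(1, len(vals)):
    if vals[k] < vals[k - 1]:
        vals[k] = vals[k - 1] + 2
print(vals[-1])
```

9

k=1: 1>=1, unchanged → [1, 1, 5, 9, 9, 9]
k=2: 5>=1, unchanged → [1, 1, 5, 9, 9, 9]
k=3: 9>=5, unchanged → [1, 1, 5, 9, 9, 9]
k=4: 9>=9, unchanged → [1, 1, 5, 9, 9, 9]
k=5: 9>=9, unchanged → [1, 1, 5, 9, 9, 9]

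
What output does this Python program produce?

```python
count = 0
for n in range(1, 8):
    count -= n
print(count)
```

n=1: count = 0-1 = -1
n=2: count = (-1)-2 = -3
n=3: count = (-3)-3 = -6
n=4: count = (-6)-4 = -10
n=5: count = (-10)-5 = -15
n=6: count = (-15)-6 = -21
n=7: count = (-21)-7 = -28

-28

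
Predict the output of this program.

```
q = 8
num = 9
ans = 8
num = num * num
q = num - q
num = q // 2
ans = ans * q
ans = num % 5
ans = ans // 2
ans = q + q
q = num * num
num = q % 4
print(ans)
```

146

num = 9*9 = 81
q = 81-8 = 73
num = 73//2 = 36
ans = 8*73 = 584
ans = 36%5 = 1
ans = 1//2 = 0
ans = 73+73 = 146
q = 36*36 = 1296
num = 1296%4 = 0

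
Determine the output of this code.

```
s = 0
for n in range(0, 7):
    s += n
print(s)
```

n=0: s = 0+0 = 0
n=1: s = 0+1 = 1
n=2: s = 1+2 = 3
n=3: s = 3+3 = 6
n=4: s = 6+4 = 10
n=5: s = 10+5 = 15
n=6: s = 15+6 = 21

21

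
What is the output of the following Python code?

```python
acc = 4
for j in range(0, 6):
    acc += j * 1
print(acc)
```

j=0: acc = 4+0*1 = 4
j=1: acc = 4+1*1 = 5
j=2: acc = 5+2*1 = 7
j=3: acc = 7+3*1 = 10
j=4: acc = 10+4*1 = 14
j=5: acc = 14+5*1 = 19

19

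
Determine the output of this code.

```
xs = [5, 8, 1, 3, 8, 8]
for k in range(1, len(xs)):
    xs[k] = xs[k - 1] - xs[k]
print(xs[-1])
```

k=1: xs[1] = 5-8 = -3 → [5, -3, 1, 3, 8, 8]
k=2: xs[2] = (-3)-1 = -4 → [5, -3, -4, 3, 8, 8]
k=3: xs[3] = (-4)-3 = -7 → [5, -3, -4, -7, 8, 8]
k=4: xs[4] = (-7)-8 = -15 → [5, -3, -4, -7, -15, 8]
k=5: xs[5] = (-15)-8 = -23 → [5, -3, -4, -7, -15, -23]

-23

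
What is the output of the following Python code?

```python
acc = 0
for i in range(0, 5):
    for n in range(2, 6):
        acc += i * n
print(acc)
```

i=0,n=2: acc = 0+0 = 0
i=0,n=3: acc = 0+0 = 0
i=0,n=4: acc = 0+0 = 0
i=0,n=5: acc = 0+0 = 0
i=1,n=2: acc = 0+2 = 2
i=1,n=3: acc = 2+3 = 5
i=1,n=4: acc = 5+4 = 9
i=1,n=5: acc = 9+5 = 14
i=2,n=2: acc = 14+4 = 18
i=2,n=3: acc = 18+6 = 24
i=2,n=4: acc = 24+8 = 32
i=2,n=5: acc = 32+10 = 42
i=3,n=2: acc = 42+6 = 48
i=3,n=3: acc = 48+9 = 57
i=3,n=4: acc = 57+12 = 69
i=3,n=5: acc = 69+15 = 84
i=4,n=2: acc = 84+8 = 92
i=4,n=3: acc = 92+12 = 104
i=4,n=4: acc = 104+16 = 120
i=4,n=5: acc = 120+20 = 140

140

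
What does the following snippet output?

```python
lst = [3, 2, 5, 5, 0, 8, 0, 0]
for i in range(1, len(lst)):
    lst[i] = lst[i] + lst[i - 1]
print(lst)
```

i=1: lst[1] = 2+3 = 5 → [3, 5, 5, 5, 0, 8, 0, 0]
i=2: lst[2] = 5+5 = 10 → [3, 5, 10, 5, 0, 8, 0, 0]
i=3: lst[3] = 5+10 = 15 → [3, 5, 10, 15, 0, 8, 0, 0]
i=4: lst[4] = 0+15 = 15 → [3, 5, 10, 15, 15, 8, 0, 0]
i=5: lst[5] = 8+15 = 23 → [3, 5, 10, 15, 15, 23, 0, 0]
i=6: lst[6] = 0+23 = 23 → [3, 5, 10, 15, 15, 23, 23, 0]
i=7: lst[7] = 0+23 = 23 → [3, 5, 10, 15, 15, 23, 23, 23]

[3, 5, 10, 15, 15, 23, 23, 23]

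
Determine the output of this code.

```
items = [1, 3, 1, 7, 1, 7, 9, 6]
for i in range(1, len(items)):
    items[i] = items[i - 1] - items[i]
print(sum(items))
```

-103

i=1: items[1] = 1-3 = -2 → [1, -2, 1, 7, 1, 7, 9, 6]
i=2: items[2] = (-2)-1 = -3 → [1, -2, -3, 7, 1, 7, 9, 6]
i=3: items[3] = (-3)-7 = -10 → [1, -2, -3, -10, 1, 7, 9, 6]
i=4: items[4] = (-10)-1 = -11 → [1, -2, -3, -10, -11, 7, 9, 6]
i=5: items[5] = (-11)-7 = -18 → [1, -2, -3, -10, -11, -18, 9, 6]
i=6: items[6] = (-18)-9 = -27 → [1, -2, -3, -10, -11, -18, -27, 6]
i=7: items[7] = (-27)-6 = -33 → [1, -2, -3, -10, -11, -18, -27, -33]
sum = -103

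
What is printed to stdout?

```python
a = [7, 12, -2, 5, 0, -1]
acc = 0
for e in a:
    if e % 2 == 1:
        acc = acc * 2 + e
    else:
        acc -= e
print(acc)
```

e=7: odd, acc = 0*2+7 = 7
e=12: not odd, acc = 7-12 = -5
e=-2: not odd, acc = (-5)-(-2) = -3
e=5: odd, acc = (-3)*2+5 = -1
e=0: not odd, acc = (-1)-0 = -1
e=-1: odd, acc = (-1)*2+(-1) = -3

-3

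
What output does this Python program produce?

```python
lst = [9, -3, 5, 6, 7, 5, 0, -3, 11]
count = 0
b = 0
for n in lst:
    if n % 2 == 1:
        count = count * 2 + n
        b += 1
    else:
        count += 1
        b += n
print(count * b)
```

8593

n=9: odd, count = 0*2+9 = 9; b=1
n=-3: odd, count = 9*2+(-3) = 15; b=2
n=5: odd, count = 15*2+5 = 35; b=3
n=6: not odd, count = 35+1 = 36; b=9
n=7: odd, count = 36*2+7 = 79; b=10
n=5: odd, count = 79*2+5 = 163; b=11
n=0: not odd, count = 163+1 = 164; b=11
n=-3: odd, count = 164*2+(-3) = 325; b=12
n=11: odd, count = 325*2+11 = 661; b=13
count*b = 661*13 = 8593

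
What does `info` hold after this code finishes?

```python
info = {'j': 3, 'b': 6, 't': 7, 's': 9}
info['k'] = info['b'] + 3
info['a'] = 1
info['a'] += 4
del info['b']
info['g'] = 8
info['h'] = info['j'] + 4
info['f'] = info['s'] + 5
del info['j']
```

info['k'] = info['b']+3 = 9 → {'j': 3, 'b': 6, 't': 7, 's': 9, 'k': 9}
info['a'] = 1 → {'j': 3, 'b': 6, 't': 7, 's': 9, 'k': 9, 'a': 1}
info['a'] = 1+4 = 5 → {'j': 3, 'b': 6, 't': 7, 's': 9, 'k': 9, 'a': 5}
del 'b' → {'j': 3, 't': 7, 's': 9, 'k': 9, 'a': 5}
info['g'] = 8 → {'j': 3, 't': 7, 's': 9, 'k': 9, 'a': 5, 'g': 8}
info['h'] = info['j']+4 = 7 → {'j': 3, 't': 7, 's': 9, 'k': 9, 'a': 5, 'g': 8, 'h': 7}
info['f'] = info['s']+5 = 14 → {'j': 3, 't': 7, 's': 9, 'k': 9, 'a': 5, 'g': 8, 'h': 7, 'f': 14}
del 'j' → {'t': 7, 's': 9, 'k': 9, 'a': 5, 'g': 8, 'h': 7, 'f': 14}

{'t': 7, 's': 9, 'k': 9, 'a': 5, 'g': 8, 'h': 7, 'f': 14}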